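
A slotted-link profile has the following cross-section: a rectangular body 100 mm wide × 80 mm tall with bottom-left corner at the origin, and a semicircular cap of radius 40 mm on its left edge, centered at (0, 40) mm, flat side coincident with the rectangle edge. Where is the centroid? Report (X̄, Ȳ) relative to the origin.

Part | A | x̄ᵢ | ȳᵢ | A·x̄ᵢ | A·ȳᵢ
rectangular body | 8000.00 | 50.00 | 40.00 | 400000.00 | 320000.00
semicircular end | 2513.27 | -16.98 | 40.00 | -42666.67 | 100530.96
Σ | 10513.27 |  |  | 357333.33 | 420530.96
X̄ = 357333.33 / 10513.27 = 33.99 mm
Ȳ = 420530.96 / 10513.27 = 40.00 mm

X̄ = 33.99 mm, Ȳ = 40.00 mm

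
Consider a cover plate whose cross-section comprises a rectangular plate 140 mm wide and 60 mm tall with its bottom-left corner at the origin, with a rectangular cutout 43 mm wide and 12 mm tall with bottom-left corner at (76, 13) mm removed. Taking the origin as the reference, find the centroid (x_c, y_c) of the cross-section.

plate: A = 140 × 60 = 8400.00, centroid at (70.00, 30.00).
hole: A = −(43 × 12) = -516.00, centroid at (97.50, 19.00).
ΣA = 7884.00 mm², ΣAx_c = 537690.00 mm³, ΣAy_c = 242196.00 mm³.
x_c = 537690.00/7884.00 = 68.20 mm; y_c = 242196.00/7884.00 = 30.72 mm.

x_c = 68.20 mm, y_c = 30.72 mm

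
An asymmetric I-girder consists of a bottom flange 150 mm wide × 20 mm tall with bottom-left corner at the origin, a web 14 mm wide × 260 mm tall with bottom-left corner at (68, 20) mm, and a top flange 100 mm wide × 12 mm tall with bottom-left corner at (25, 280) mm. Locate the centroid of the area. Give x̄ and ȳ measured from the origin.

bottom flange: A = 150 × 20 = 3000.00, centroid at (75.00, 10.00).
web: A = 14 × 260 = 3640.00, centroid at (75.00, 150.00).
top flange: A = 100 × 12 = 1200.00, centroid at (75.00, 286.00).
ΣA = 7840.00 mm²
ΣAx̄ = (3000.00)(75.00) + (3640.00)(75.00) + (1200.00)(75.00) = 588000.00 mm³
ΣAȳ = (3000.00)(10.00) + (3640.00)(150.00) + (1200.00)(286.00) = 919200.00 mm³
x̄ = 588000.00 / 7840.00 = 75.00 mm
ȳ = 919200.00 / 7840.00 = 117.24 mm

x̄ = 75.00 mm, ȳ = 117.24 mm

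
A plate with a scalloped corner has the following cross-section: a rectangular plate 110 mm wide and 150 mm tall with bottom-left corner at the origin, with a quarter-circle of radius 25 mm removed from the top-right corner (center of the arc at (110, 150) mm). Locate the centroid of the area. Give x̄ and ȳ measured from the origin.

plate: A = 110 × 150 = 16500.00, centroid at (55.00, 75.00).
removed quarter-circle: A = −¼π·25² = -490.87, centroid at (99.39, 139.39).
ΣA = 16009.13 mm²
ΣAx̄ = (16500.00)(55.00) + (-490.87)(99.39) = 858712.21 mm³
ΣAȳ = (16500.00)(75.00) + (-490.87)(139.39) = 1169077.26 mm³
x̄ = 858712.21 / 16009.13 = 53.64 mm
ȳ = 1169077.26 / 16009.13 = 73.03 mm

x̄ = 53.64 mm, ȳ = 73.03 mm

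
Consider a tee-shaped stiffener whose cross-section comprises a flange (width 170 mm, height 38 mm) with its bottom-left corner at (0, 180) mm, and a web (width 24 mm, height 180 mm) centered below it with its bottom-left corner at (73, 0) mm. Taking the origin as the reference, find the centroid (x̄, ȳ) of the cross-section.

x̄ = 85.00 mm, ȳ = 155.32 mm

web: A = 24 × 180 = 4320.00, centroid at (85.00, 90.00).
flange: A = 170 × 38 = 6460.00, centroid at (85.00, 199.00).
ΣA = 10780.00 mm², ΣAx̄ = 916300.00 mm³, ΣAȳ = 1674340.00 mm³.
x̄ = 916300.00/10780.00 = 85.00 mm; ȳ = 1674340.00/10780.00 = 155.32 mm.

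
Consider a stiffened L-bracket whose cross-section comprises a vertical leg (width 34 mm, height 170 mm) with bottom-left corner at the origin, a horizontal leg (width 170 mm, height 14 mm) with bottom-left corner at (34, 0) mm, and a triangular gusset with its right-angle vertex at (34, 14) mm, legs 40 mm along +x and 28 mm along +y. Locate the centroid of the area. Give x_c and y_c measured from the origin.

x_c = 46.79 mm, y_c = 59.75 mm

vertical leg: A = 34 × 170 = 5780.00, centroid at (17.00, 85.00).
horizontal leg: A = 170 × 14 = 2380.00, centroid at (119.00, 7.00).
gusset: A = ½·40·28 = 560.00, centroid at (47.33, 23.33).
ΣA = 8720.00 mm²
ΣAx_c = (5780.00)(17.00) + (2380.00)(119.00) + (560.00)(47.33) = 407986.67 mm³
ΣAy_c = (5780.00)(85.00) + (2380.00)(7.00) + (560.00)(23.33) = 521026.67 mm³
x_c = 407986.67 / 8720.00 = 46.79 mm
y_c = 521026.67 / 8720.00 = 59.75 mm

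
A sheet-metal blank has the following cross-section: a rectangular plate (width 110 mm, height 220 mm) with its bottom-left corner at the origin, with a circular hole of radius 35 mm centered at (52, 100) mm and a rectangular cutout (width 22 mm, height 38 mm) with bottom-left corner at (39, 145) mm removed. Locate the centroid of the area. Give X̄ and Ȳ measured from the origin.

X̄ = 55.81 mm, Ȳ = 109.66 mm

plate: A = 110 × 220 = 24200.00, centroid at (55.00, 110.00).
hole 1: A = −π·35² = -3848.45, centroid at (52.00, 100.00).
hole 2: A = −(22 × 38) = -836.00, centroid at (50.00, 164.00).
ΣA = 19515.55 mm², ΣAX̄ = 1089080.55 mm³, ΣAȲ = 2140050.90 mm³.
X̄ = 1089080.55/19515.55 = 55.81 mm; Ȳ = 2140050.90/19515.55 = 109.66 mm.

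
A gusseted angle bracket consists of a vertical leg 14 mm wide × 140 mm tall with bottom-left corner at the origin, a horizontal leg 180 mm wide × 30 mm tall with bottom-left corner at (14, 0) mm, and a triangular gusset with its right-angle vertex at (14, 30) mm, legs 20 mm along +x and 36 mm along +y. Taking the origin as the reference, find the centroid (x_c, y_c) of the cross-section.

Part | A | x̄ᵢ | ȳᵢ | A·x̄ᵢ | A·ȳᵢ
vertical leg | 1960.00 | 7.00 | 70.00 | 13720.00 | 137200.00
horizontal leg | 5400.00 | 104.00 | 15.00 | 561600.00 | 81000.00
gusset | 360.00 | 20.67 | 42.00 | 7440.00 | 15120.00
Σ | 7720.00 |  |  | 582760.00 | 233320.00
x_c = 582760.00 / 7720.00 = 75.49 mm
y_c = 233320.00 / 7720.00 = 30.22 mm

x_c = 75.49 mm, y_c = 30.22 mm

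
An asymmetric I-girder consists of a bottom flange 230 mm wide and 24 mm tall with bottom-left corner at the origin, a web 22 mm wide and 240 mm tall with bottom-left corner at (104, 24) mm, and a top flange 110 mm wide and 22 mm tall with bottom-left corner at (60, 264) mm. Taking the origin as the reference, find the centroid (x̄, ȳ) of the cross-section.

x̄ = 115.00 mm, ȳ = 112.86 mm

bottom flange: A = 230 × 24 = 5520.00, centroid at (115.00, 12.00).
web: A = 22 × 240 = 5280.00, centroid at (115.00, 144.00).
top flange: A = 110 × 22 = 2420.00, centroid at (115.00, 275.00).
ΣA = 13220.00 mm², ΣAx̄ = 1520300.00 mm³, ΣAȳ = 1492060.00 mm³.
x̄ = 1520300.00/13220.00 = 115.00 mm; ȳ = 1492060.00/13220.00 = 112.86 mm.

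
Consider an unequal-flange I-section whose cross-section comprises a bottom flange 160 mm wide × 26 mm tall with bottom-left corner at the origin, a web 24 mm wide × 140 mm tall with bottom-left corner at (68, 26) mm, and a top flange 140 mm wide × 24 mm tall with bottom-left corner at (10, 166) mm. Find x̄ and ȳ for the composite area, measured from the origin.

bottom flange: A = 160 × 26 = 4160.00, centroid at (80.00, 13.00).
web: A = 24 × 140 = 3360.00, centroid at (80.00, 96.00).
top flange: A = 140 × 24 = 3360.00, centroid at (80.00, 178.00).
ΣA = 10880.00 mm², ΣAx̄ = 870400.00 mm³, ΣAȳ = 974720.00 mm³.
x̄ = 870400.00/10880.00 = 80.00 mm; ȳ = 974720.00/10880.00 = 89.59 mm.

x̄ = 80.00 mm, ȳ = 89.59 mm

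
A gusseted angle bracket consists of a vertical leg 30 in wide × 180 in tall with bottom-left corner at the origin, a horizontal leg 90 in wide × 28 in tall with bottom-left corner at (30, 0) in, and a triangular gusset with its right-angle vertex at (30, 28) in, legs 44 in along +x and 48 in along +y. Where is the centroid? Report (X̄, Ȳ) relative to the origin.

X̄ = 35.34 in, Ȳ = 63.25 in

vertical leg: A = 30 × 180 = 5400.00, centroid at (15.00, 90.00).
horizontal leg: A = 90 × 28 = 2520.00, centroid at (75.00, 14.00).
gusset: A = ½·44·48 = 1056.00, centroid at (44.67, 44.00).
ΣA = 8976.00 in², ΣAX̄ = 317168.00 in³, ΣAȲ = 567744.00 in³.
X̄ = 317168.00/8976.00 = 35.34 in; Ȳ = 567744.00/8976.00 = 63.25 in.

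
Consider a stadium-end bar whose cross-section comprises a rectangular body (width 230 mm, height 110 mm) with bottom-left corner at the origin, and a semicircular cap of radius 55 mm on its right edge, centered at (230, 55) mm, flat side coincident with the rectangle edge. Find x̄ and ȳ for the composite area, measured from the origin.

x̄ = 136.87 mm, ȳ = 55.00 mm

rectangular body: A = 230 × 110 = 25300.00, centroid at (115.00, 55.00).
semicircular end: A = ½π·55² = 4751.66, centroid at (253.34, 55.00).
ΣA = 30051.66 mm², ΣAx̄ = 4113298.21 mm³, ΣAȳ = 1652841.24 mm³.
x̄ = 4113298.21/30051.66 = 136.87 mm; ȳ = 1652841.24/30051.66 = 55.00 mm.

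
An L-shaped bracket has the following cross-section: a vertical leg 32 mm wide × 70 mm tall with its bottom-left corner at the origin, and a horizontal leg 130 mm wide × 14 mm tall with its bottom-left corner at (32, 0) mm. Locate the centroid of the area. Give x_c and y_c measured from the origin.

x_c = 52.31 mm, y_c = 22.45 mm

vertical leg: A = 32 × 70 = 2240.00, centroid at (16.00, 35.00).
horizontal leg: A = 130 × 14 = 1820.00, centroid at (97.00, 7.00).
ΣA = 4060.00 mm²
ΣAx_c = (2240.00)(16.00) + (1820.00)(97.00) = 212380.00 mm³
ΣAy_c = (2240.00)(35.00) + (1820.00)(7.00) = 91140.00 mm³
x_c = 212380.00 / 4060.00 = 52.31 mm
y_c = 91140.00 / 4060.00 = 22.45 mm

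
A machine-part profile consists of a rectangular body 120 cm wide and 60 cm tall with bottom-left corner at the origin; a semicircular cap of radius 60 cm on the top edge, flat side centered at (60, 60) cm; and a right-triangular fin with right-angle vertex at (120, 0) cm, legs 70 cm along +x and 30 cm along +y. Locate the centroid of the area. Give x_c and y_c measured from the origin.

rectangular body: A = 120 × 60 = 7200.00, centroid at (60.00, 30.00).
semicircular top: A = ½π·60² = 5654.87, centroid at (60.00, 85.46).
triangular fin: A = ½·70·30 = 1050.00, centroid at (143.33, 10.00).
ΣA = 13904.87 cm², ΣAx_c = 921792.01 cm³, ΣAy_c = 709792.01 cm³.
x_c = 921792.01/13904.87 = 66.29 cm; y_c = 709792.01/13904.87 = 51.05 cm.

x_c = 66.29 cm, y_c = 51.05 cm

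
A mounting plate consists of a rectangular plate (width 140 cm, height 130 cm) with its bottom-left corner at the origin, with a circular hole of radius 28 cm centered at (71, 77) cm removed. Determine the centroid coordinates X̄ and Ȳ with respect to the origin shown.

X̄ = 69.84 cm, Ȳ = 63.12 cm

plate: A = 140 × 130 = 18200.00, centroid at (70.00, 65.00).
hole: A = −π·28² = -2463.01, centroid at (71.00, 77.00).
ΣA = 15736.99 cm²
ΣAX̄ = (18200.00)(70.00) + (-2463.01)(71.00) = 1099126.39 cm³
ΣAȲ = (18200.00)(65.00) + (-2463.01)(77.00) = 993348.33 cm³
X̄ = 1099126.39 / 15736.99 = 69.84 cm
Ȳ = 993348.33 / 15736.99 = 63.12 cm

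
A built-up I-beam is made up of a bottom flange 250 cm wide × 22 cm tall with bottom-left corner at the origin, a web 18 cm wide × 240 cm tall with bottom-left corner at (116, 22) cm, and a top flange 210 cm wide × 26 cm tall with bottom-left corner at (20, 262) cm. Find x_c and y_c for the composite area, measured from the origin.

x_c = 125.00 cm, y_c = 142.37 cm

Part | A | x̄ᵢ | ȳᵢ | A·x̄ᵢ | A·ȳᵢ
bottom flange | 5500.00 | 125.00 | 11.00 | 687500.00 | 60500.00
web | 4320.00 | 125.00 | 142.00 | 540000.00 | 613440.00
top flange | 5460.00 | 125.00 | 275.00 | 682500.00 | 1501500.00
Σ | 15280.00 |  |  | 1910000.00 | 2175440.00
x_c = 1910000.00 / 15280.00 = 125.00 cm
y_c = 2175440.00 / 15280.00 = 142.37 cm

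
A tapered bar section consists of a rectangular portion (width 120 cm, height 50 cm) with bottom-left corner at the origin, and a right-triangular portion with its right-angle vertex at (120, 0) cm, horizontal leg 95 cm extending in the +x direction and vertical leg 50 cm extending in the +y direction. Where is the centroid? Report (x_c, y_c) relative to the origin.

rectangular portion: A = 120 × 50 = 6000.00, centroid at (60.00, 25.00).
triangular portion: A = ½·95·50 = 2375.00, centroid at (151.67, 16.67).
ΣA = 8375.00 cm²
ΣAx_c = (6000.00)(60.00) + (2375.00)(151.67) = 720208.33 cm³
ΣAy_c = (6000.00)(25.00) + (2375.00)(16.67) = 189583.33 cm³
x_c = 720208.33 / 8375.00 = 86.00 cm
y_c = 189583.33 / 8375.00 = 22.64 cm

x_c = 86.00 cm, y_c = 22.64 cm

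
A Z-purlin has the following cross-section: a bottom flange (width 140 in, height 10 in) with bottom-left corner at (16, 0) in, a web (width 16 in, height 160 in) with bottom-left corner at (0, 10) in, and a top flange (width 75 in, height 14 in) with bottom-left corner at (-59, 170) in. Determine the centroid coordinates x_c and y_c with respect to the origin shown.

x_c = 23.61 in, y_c = 84.48 in

bottom flange: A = 140 × 10 = 1400.00, centroid at (86.00, 5.00).
web: A = 16 × 160 = 2560.00, centroid at (8.00, 90.00).
top flange: A = 75 × 14 = 1050.00, centroid at (-21.50, 177.00).
ΣA = 5010.00 in², ΣAx_c = 118305.00 in³, ΣAy_c = 423250.00 in³.
x_c = 118305.00/5010.00 = 23.61 in; y_c = 423250.00/5010.00 = 84.48 in.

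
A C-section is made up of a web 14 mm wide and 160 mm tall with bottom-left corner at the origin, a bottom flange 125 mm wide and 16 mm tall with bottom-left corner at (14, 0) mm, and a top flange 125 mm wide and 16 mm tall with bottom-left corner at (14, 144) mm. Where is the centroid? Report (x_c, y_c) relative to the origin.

x_c = 51.55 mm, y_c = 80.00 mm

Part | A | x̄ᵢ | ȳᵢ | A·x̄ᵢ | A·ȳᵢ
web | 2240.00 | 7.00 | 80.00 | 15680.00 | 179200.00
bottom flange | 2000.00 | 76.50 | 8.00 | 153000.00 | 16000.00
top flange | 2000.00 | 76.50 | 152.00 | 153000.00 | 304000.00
Σ | 6240.00 |  |  | 321680.00 | 499200.00
x_c = 321680.00 / 6240.00 = 51.55 mm
y_c = 499200.00 / 6240.00 = 80.00 mm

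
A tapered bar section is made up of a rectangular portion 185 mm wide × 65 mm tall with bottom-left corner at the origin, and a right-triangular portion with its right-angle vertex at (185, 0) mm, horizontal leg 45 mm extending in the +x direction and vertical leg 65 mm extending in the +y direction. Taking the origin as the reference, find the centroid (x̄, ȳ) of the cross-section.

x̄ = 104.16 mm, ȳ = 31.33 mm

rectangular portion: A = 185 × 65 = 12025.00, centroid at (92.50, 32.50).
triangular portion: A = ½·45·65 = 1462.50, centroid at (200.00, 21.67).
ΣA = 13487.50 mm², ΣAx̄ = 1404812.50 mm³, ΣAȳ = 422500.00 mm³.
x̄ = 1404812.50/13487.50 = 104.16 mm; ȳ = 422500.00/13487.50 = 31.33 mm.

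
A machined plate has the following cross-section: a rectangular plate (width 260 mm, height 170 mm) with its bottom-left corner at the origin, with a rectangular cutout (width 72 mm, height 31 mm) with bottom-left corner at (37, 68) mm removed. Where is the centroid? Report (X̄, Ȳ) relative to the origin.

plate: A = 260 × 170 = 44200.00, centroid at (130.00, 85.00).
hole: A = −(72 × 31) = -2232.00, centroid at (73.00, 83.50).
ΣA = 41968.00 mm², ΣAX̄ = 5583064.00 mm³, ΣAȲ = 3570628.00 mm³.
X̄ = 5583064.00/41968.00 = 133.03 mm; Ȳ = 3570628.00/41968.00 = 85.08 mm.

X̄ = 133.03 mm, Ȳ = 85.08 mm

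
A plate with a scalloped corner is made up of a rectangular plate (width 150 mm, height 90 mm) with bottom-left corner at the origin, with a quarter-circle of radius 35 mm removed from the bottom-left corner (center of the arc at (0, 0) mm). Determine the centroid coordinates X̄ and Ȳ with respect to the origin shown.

X̄ = 79.62 mm, Ȳ = 47.31 mm

plate: A = 150 × 90 = 13500.00, centroid at (75.00, 45.00).
removed quarter-circle: A = −¼π·35² = -962.11, centroid at (14.85, 14.85).
ΣA = 12537.89 mm², ΣAX̄ = 998208.33 mm³, ΣAȲ = 593208.33 mm³.
X̄ = 998208.33/12537.89 = 79.62 mm; Ȳ = 593208.33/12537.89 = 47.31 mm.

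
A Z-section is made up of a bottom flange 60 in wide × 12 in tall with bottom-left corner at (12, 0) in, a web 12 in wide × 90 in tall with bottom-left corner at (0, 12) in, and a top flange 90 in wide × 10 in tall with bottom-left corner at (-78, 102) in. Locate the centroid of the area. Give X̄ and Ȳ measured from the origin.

bottom flange: A = 60 × 12 = 720.00, centroid at (42.00, 6.00).
web: A = 12 × 90 = 1080.00, centroid at (6.00, 57.00).
top flange: A = 90 × 10 = 900.00, centroid at (-33.00, 107.00).
ΣA = 2700.00 in², ΣAX̄ = 7020.00 in³, ΣAȲ = 162180.00 in³.
X̄ = 7020.00/2700.00 = 2.60 in; Ȳ = 162180.00/2700.00 = 60.07 in.

X̄ = 2.60 in, Ȳ = 60.07 in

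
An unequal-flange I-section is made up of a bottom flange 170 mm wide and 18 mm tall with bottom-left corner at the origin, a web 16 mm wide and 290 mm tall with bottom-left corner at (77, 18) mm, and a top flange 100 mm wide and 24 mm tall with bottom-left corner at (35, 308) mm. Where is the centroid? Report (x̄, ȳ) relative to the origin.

bottom flange: A = 170 × 18 = 3060.00, centroid at (85.00, 9.00).
web: A = 16 × 290 = 4640.00, centroid at (85.00, 163.00).
top flange: A = 100 × 24 = 2400.00, centroid at (85.00, 320.00).
ΣA = 10100.00 mm², ΣAx̄ = 858500.00 mm³, ΣAȳ = 1551860.00 mm³.
x̄ = 858500.00/10100.00 = 85.00 mm; ȳ = 1551860.00/10100.00 = 153.65 mm.

x̄ = 85.00 mm, ȳ = 153.65 mm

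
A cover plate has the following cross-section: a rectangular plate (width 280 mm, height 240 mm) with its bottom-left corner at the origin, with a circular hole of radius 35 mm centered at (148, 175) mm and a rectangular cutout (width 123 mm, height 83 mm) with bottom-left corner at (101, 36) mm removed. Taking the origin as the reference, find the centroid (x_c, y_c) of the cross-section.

plate: A = 280 × 240 = 67200.00, centroid at (140.00, 120.00).
hole 1: A = −π·35² = -3848.45, centroid at (148.00, 175.00).
hole 2: A = −(123 × 83) = -10209.00, centroid at (162.50, 77.50).
ΣA = 53142.55 mm²
ΣAx_c = (67200.00)(140.00) + (-3848.45)(148.00) + (-10209.00)(162.50) = 7179466.75 mm³
ΣAy_c = (67200.00)(120.00) + (-3848.45)(175.00) + (-10209.00)(77.50) = 6599323.57 mm³
x_c = 7179466.75 / 53142.55 = 135.10 mm
y_c = 6599323.57 / 53142.55 = 124.18 mm

x_c = 135.10 mm, y_c = 124.18 mm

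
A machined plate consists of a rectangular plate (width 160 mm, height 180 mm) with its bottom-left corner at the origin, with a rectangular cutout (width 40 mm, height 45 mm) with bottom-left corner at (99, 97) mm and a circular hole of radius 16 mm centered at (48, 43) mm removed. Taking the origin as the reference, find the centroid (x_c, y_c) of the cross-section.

Part | A | x̄ᵢ | ȳᵢ | A·x̄ᵢ | A·ȳᵢ
plate | 28800.00 | 80.00 | 90.00 | 2304000.00 | 2592000.00
hole 1 | -1800.00 | 119.00 | 119.50 | -214200.00 | -215100.00
hole 2 | -804.25 | 48.00 | 43.00 | -38603.89 | -34582.65
Σ | 26195.75 |  |  | 2051196.11 | 2342317.35
x_c = 2051196.11 / 26195.75 = 78.30 mm
y_c = 2342317.35 / 26195.75 = 89.42 mm

x_c = 78.30 mm, y_c = 89.42 mm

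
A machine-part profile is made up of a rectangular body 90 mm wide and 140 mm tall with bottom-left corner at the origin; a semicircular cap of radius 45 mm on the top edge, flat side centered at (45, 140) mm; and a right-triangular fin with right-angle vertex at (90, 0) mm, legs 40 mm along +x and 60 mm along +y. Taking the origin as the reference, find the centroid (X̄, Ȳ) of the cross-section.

X̄ = 49.12 mm, Ȳ = 83.16 mm

rectangular body: A = 90 × 140 = 12600.00, centroid at (45.00, 70.00).
semicircular top: A = ½π·45² = 3180.86, centroid at (45.00, 159.10).
triangular fin: A = ½·40·60 = 1200.00, centroid at (103.33, 20.00).
ΣA = 16980.86 mm²
ΣAX̄ = (12600.00)(45.00) + (3180.86)(45.00) + (1200.00)(103.33) = 834138.82 mm³
ΣAȲ = (12600.00)(70.00) + (3180.86)(159.10) + (1200.00)(20.00) = 1412070.76 mm³
X̄ = 834138.82 / 16980.86 = 49.12 mm
Ȳ = 1412070.76 / 16980.86 = 83.16 mm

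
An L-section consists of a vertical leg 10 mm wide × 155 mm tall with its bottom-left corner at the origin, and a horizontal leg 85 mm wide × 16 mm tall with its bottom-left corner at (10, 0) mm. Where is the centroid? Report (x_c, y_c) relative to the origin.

x_c = 27.20 mm, y_c = 45.02 mm

vertical leg: A = 10 × 155 = 1550.00, centroid at (5.00, 77.50).
horizontal leg: A = 85 × 16 = 1360.00, centroid at (52.50, 8.00).
ΣA = 2910.00 mm²
ΣAx_c = (1550.00)(5.00) + (1360.00)(52.50) = 79150.00 mm³
ΣAy_c = (1550.00)(77.50) + (1360.00)(8.00) = 131005.00 mm³
x_c = 79150.00 / 2910.00 = 27.20 mm
y_c = 131005.00 / 2910.00 = 45.02 mm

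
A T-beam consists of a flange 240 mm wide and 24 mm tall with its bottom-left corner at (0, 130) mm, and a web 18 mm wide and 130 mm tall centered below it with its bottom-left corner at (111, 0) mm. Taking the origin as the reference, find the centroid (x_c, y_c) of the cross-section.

web: A = 18 × 130 = 2340.00, centroid at (120.00, 65.00).
flange: A = 240 × 24 = 5760.00, centroid at (120.00, 142.00).
ΣA = 8100.00 mm²
ΣAx_c = (2340.00)(120.00) + (5760.00)(120.00) = 972000.00 mm³
ΣAy_c = (2340.00)(65.00) + (5760.00)(142.00) = 970020.00 mm³
x_c = 972000.00 / 8100.00 = 120.00 mm
y_c = 970020.00 / 8100.00 = 119.76 mm

x_c = 120.00 mm, y_c = 119.76 mm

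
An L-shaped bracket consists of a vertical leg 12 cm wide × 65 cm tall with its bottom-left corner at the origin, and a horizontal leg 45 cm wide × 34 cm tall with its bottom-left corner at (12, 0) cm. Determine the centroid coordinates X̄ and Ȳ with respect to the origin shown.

vertical leg: A = 12 × 65 = 780.00, centroid at (6.00, 32.50).
horizontal leg: A = 45 × 34 = 1530.00, centroid at (34.50, 17.00).
ΣA = 2310.00 cm², ΣAX̄ = 57465.00 cm³, ΣAȲ = 51360.00 cm³.
X̄ = 57465.00/2310.00 = 24.88 cm; Ȳ = 51360.00/2310.00 = 22.23 cm.

X̄ = 24.88 cm, Ȳ = 22.23 cm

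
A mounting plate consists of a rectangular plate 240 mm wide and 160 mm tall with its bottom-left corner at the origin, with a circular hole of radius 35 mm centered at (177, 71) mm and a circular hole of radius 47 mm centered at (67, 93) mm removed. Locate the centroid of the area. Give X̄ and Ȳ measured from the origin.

Part | A | x̄ᵢ | ȳᵢ | A·x̄ᵢ | A·ȳᵢ
plate | 38400.00 | 120.00 | 80.00 | 4608000.00 | 3072000.00
hole 1 | -3848.45 | 177.00 | 71.00 | -681175.83 | -273240.02
hole 2 | -6939.78 | 67.00 | 93.00 | -464965.14 | -645399.37
Σ | 27611.77 |  |  | 3461859.04 | 2153360.61
X̄ = 3461859.04 / 27611.77 = 125.38 mm
Ȳ = 2153360.61 / 27611.77 = 77.99 mm

X̄ = 125.38 mm, Ȳ = 77.99 mm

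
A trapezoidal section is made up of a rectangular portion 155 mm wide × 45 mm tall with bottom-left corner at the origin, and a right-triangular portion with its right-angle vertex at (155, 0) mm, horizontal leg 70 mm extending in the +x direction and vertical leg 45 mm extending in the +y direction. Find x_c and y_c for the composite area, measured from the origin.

Part | A | x̄ᵢ | ȳᵢ | A·x̄ᵢ | A·ȳᵢ
rectangular portion | 6975.00 | 77.50 | 22.50 | 540562.50 | 156937.50
triangular portion | 1575.00 | 178.33 | 15.00 | 280875.00 | 23625.00
Σ | 8550.00 |  |  | 821437.50 | 180562.50
x_c = 821437.50 / 8550.00 = 96.07 mm
y_c = 180562.50 / 8550.00 = 21.12 mm

x_c = 96.07 mm, y_c = 21.12 mm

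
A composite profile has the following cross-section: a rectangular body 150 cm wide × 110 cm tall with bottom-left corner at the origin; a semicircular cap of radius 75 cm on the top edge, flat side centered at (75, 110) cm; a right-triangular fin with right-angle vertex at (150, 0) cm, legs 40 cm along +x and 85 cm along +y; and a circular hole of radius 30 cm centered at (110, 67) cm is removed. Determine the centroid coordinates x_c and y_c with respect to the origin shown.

rectangular body: A = 150 × 110 = 16500.00, centroid at (75.00, 55.00).
semicircular top: A = ½π·75² = 8835.73, centroid at (75.00, 141.83).
triangular fin: A = ½·40·85 = 1700.00, centroid at (163.33, 28.33).
hole: A = −π·30² = -2827.43, centroid at (110.00, 67.00).
ΣA = 24208.30 cm², ΣAx_c = 1866828.69 cm³, ΣAy_c = 2019408.86 cm³.
x_c = 1866828.69/24208.30 = 77.12 cm; y_c = 2019408.86/24208.30 = 83.42 cm.

x_c = 77.12 cm, y_c = 83.42 cm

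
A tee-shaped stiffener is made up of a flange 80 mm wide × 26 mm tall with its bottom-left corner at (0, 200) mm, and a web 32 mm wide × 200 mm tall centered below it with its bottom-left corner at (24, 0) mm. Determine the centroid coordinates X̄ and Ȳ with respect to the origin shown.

web: A = 32 × 200 = 6400.00, centroid at (40.00, 100.00).
flange: A = 80 × 26 = 2080.00, centroid at (40.00, 213.00).
ΣA = 8480.00 mm²
ΣAX̄ = (6400.00)(40.00) + (2080.00)(40.00) = 339200.00 mm³
ΣAȲ = (6400.00)(100.00) + (2080.00)(213.00) = 1083040.00 mm³
X̄ = 339200.00 / 8480.00 = 40.00 mm
Ȳ = 1083040.00 / 8480.00 = 127.72 mm

X̄ = 40.00 mm, Ȳ = 127.72 mm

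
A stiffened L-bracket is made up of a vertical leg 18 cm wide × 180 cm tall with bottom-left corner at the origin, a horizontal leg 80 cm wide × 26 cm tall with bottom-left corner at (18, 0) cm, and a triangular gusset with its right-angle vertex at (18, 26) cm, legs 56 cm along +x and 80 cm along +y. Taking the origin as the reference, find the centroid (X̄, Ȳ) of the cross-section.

vertical leg: A = 18 × 180 = 3240.00, centroid at (9.00, 90.00).
horizontal leg: A = 80 × 26 = 2080.00, centroid at (58.00, 13.00).
gusset: A = ½·56·80 = 2240.00, centroid at (36.67, 52.67).
ΣA = 7560.00 cm², ΣAX̄ = 231933.33 cm³, ΣAȲ = 436613.33 cm³.
X̄ = 231933.33/7560.00 = 30.68 cm; Ȳ = 436613.33/7560.00 = 57.75 cm.

X̄ = 30.68 cm, Ȳ = 57.75 cm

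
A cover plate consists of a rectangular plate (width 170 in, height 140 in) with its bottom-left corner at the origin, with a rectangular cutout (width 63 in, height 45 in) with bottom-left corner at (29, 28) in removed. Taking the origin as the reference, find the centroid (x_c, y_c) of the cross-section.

Part | A | x̄ᵢ | ȳᵢ | A·x̄ᵢ | A·ȳᵢ
plate | 23800.00 | 85.00 | 70.00 | 2023000.00 | 1666000.00
hole | -2835.00 | 60.50 | 50.50 | -171517.50 | -143167.50
Σ | 20965.00 |  |  | 1851482.50 | 1522832.50
x_c = 1851482.50 / 20965.00 = 88.31 in
y_c = 1522832.50 / 20965.00 = 72.64 in

x_c = 88.31 in, y_c = 72.64 in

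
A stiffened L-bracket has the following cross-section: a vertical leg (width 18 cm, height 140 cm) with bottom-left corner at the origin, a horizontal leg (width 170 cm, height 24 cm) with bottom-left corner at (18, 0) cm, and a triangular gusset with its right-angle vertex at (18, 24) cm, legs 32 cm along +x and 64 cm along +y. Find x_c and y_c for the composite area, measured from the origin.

Part | A | x̄ᵢ | ȳᵢ | A·x̄ᵢ | A·ȳᵢ
vertical leg | 2520.00 | 9.00 | 70.00 | 22680.00 | 176400.00
horizontal leg | 4080.00 | 103.00 | 12.00 | 420240.00 | 48960.00
gusset | 1024.00 | 28.67 | 45.33 | 29354.67 | 46421.33
Σ | 7624.00 |  |  | 472274.67 | 271781.33
x_c = 472274.67 / 7624.00 = 61.95 cm
y_c = 271781.33 / 7624.00 = 35.65 cm

x_c = 61.95 cm, y_c = 35.65 cm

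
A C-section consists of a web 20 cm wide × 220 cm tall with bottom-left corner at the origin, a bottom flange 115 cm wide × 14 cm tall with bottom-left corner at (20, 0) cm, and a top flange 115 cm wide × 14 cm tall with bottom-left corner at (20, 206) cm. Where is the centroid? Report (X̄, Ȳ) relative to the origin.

Part | A | x̄ᵢ | ȳᵢ | A·x̄ᵢ | A·ȳᵢ
web | 4400.00 | 10.00 | 110.00 | 44000.00 | 484000.00
bottom flange | 1610.00 | 77.50 | 7.00 | 124775.00 | 11270.00
top flange | 1610.00 | 77.50 | 213.00 | 124775.00 | 342930.00
Σ | 7620.00 |  |  | 293550.00 | 838200.00
X̄ = 293550.00 / 7620.00 = 38.52 cm
Ȳ = 838200.00 / 7620.00 = 110.00 cm

X̄ = 38.52 cm, Ȳ = 110.00 cm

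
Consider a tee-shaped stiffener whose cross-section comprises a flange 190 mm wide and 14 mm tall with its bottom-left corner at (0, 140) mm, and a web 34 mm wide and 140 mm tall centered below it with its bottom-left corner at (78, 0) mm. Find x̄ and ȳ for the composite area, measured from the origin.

x̄ = 95.00 mm, ȳ = 97.60 mm

web: A = 34 × 140 = 4760.00, centroid at (95.00, 70.00).
flange: A = 190 × 14 = 2660.00, centroid at (95.00, 147.00).
ΣA = 7420.00 mm², ΣAx̄ = 704900.00 mm³, ΣAȳ = 724220.00 mm³.
x̄ = 704900.00/7420.00 = 95.00 mm; ȳ = 724220.00/7420.00 = 97.60 mm.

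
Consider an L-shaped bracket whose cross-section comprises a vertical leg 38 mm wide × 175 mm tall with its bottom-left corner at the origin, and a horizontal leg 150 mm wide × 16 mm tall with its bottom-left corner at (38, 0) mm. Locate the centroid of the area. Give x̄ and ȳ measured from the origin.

x̄ = 43.93 mm, ȳ = 66.42 mm

vertical leg: A = 38 × 175 = 6650.00, centroid at (19.00, 87.50).
horizontal leg: A = 150 × 16 = 2400.00, centroid at (113.00, 8.00).
ΣA = 9050.00 mm², ΣAx̄ = 397550.00 mm³, ΣAȳ = 601075.00 mm³.
x̄ = 397550.00/9050.00 = 43.93 mm; ȳ = 601075.00/9050.00 = 66.42 mm.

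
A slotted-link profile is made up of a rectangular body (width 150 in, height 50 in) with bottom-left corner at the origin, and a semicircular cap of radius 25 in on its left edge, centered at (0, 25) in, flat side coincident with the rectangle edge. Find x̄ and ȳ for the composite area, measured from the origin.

rectangular body: A = 150 × 50 = 7500.00, centroid at (75.00, 25.00).
semicircular end: A = ½π·25² = 981.75, centroid at (-10.61, 25.00).
ΣA = 8481.75 in², ΣAx̄ = 552083.33 in³, ΣAȳ = 212043.69 in³.
x̄ = 552083.33/8481.75 = 65.09 in; ȳ = 212043.69/8481.75 = 25.00 in.

x̄ = 65.09 in, ȳ = 25.00 in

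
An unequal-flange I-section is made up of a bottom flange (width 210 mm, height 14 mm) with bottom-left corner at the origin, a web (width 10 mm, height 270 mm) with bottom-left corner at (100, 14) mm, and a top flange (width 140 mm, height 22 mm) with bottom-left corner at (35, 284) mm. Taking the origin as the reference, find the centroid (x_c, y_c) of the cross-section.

x_c = 105.00 mm, y_c = 152.69 mm

Part | A | x̄ᵢ | ȳᵢ | A·x̄ᵢ | A·ȳᵢ
bottom flange | 2940.00 | 105.00 | 7.00 | 308700.00 | 20580.00
web | 2700.00 | 105.00 | 149.00 | 283500.00 | 402300.00
top flange | 3080.00 | 105.00 | 295.00 | 323400.00 | 908600.00
Σ | 8720.00 |  |  | 915600.00 | 1331480.00
x_c = 915600.00 / 8720.00 = 105.00 mm
y_c = 1331480.00 / 8720.00 = 152.69 mm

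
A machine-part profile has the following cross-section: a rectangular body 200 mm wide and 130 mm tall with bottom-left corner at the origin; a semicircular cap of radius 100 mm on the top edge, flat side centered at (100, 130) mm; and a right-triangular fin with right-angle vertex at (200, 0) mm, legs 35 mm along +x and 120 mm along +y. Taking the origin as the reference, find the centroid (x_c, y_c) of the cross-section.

x_c = 105.35 mm, y_c = 102.33 mm

rectangular body: A = 200 × 130 = 26000.00, centroid at (100.00, 65.00).
semicircular top: A = ½π·100² = 15707.96, centroid at (100.00, 172.44).
triangular fin: A = ½·35·120 = 2100.00, centroid at (211.67, 40.00).
ΣA = 43807.96 mm², ΣAx_c = 4615296.33 mm³, ΣAy_c = 4482701.89 mm³.
x_c = 4615296.33/43807.96 = 105.35 mm; y_c = 4482701.89/43807.96 = 102.33 mm.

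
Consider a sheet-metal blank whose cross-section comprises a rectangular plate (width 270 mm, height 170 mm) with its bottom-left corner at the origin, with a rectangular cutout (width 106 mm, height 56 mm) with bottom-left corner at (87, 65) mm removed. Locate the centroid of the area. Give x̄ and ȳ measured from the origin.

x̄ = 134.26 mm, ȳ = 83.81 mm

Part | A | x̄ᵢ | ȳᵢ | A·x̄ᵢ | A·ȳᵢ
plate | 45900.00 | 135.00 | 85.00 | 6196500.00 | 3901500.00
hole | -5936.00 | 140.00 | 93.00 | -831040.00 | -552048.00
Σ | 39964.00 |  |  | 5365460.00 | 3349452.00
x̄ = 5365460.00 / 39964.00 = 134.26 mm
ȳ = 3349452.00 / 39964.00 = 83.81 mm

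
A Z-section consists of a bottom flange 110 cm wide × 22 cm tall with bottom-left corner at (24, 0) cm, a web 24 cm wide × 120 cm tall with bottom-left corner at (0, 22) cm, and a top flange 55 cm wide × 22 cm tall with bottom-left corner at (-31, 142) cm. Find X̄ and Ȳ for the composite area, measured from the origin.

X̄ = 34.03 cm, Ȳ = 68.80 cm

bottom flange: A = 110 × 22 = 2420.00, centroid at (79.00, 11.00).
web: A = 24 × 120 = 2880.00, centroid at (12.00, 82.00).
top flange: A = 55 × 22 = 1210.00, centroid at (-3.50, 153.00).
ΣA = 6510.00 cm², ΣAX̄ = 221505.00 cm³, ΣAȲ = 447910.00 cm³.
X̄ = 221505.00/6510.00 = 34.03 cm; Ȳ = 447910.00/6510.00 = 68.80 cm.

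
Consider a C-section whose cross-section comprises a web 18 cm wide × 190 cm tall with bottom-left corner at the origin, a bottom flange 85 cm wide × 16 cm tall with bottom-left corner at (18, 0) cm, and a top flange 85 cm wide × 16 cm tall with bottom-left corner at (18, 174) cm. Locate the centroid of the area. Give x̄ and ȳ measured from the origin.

x̄ = 31.81 cm, ȳ = 95.00 cm

Part | A | x̄ᵢ | ȳᵢ | A·x̄ᵢ | A·ȳᵢ
web | 3420.00 | 9.00 | 95.00 | 30780.00 | 324900.00
bottom flange | 1360.00 | 60.50 | 8.00 | 82280.00 | 10880.00
top flange | 1360.00 | 60.50 | 182.00 | 82280.00 | 247520.00
Σ | 6140.00 |  |  | 195340.00 | 583300.00
x̄ = 195340.00 / 6140.00 = 31.81 cm
ȳ = 583300.00 / 6140.00 = 95.00 cm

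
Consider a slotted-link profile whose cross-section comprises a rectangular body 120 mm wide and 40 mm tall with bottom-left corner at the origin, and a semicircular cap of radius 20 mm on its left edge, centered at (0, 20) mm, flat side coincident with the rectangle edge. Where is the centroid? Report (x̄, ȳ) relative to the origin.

x̄ = 52.07 mm, ȳ = 20.00 mm

Part | A | x̄ᵢ | ȳᵢ | A·x̄ᵢ | A·ȳᵢ
rectangular body | 4800.00 | 60.00 | 20.00 | 288000.00 | 96000.00
semicircular end | 628.32 | -8.49 | 20.00 | -5333.33 | 12566.37
Σ | 5428.32 |  |  | 282666.67 | 108566.37
x̄ = 282666.67 / 5428.32 = 52.07 mm
ȳ = 108566.37 / 5428.32 = 20.00 mm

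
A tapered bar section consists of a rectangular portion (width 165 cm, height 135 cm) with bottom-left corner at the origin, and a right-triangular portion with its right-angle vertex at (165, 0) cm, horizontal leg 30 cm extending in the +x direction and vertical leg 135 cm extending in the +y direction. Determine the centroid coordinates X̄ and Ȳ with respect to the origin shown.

X̄ = 90.21 cm, Ȳ = 65.62 cm

Part | A | x̄ᵢ | ȳᵢ | A·x̄ᵢ | A·ȳᵢ
rectangular portion | 22275.00 | 82.50 | 67.50 | 1837687.50 | 1503562.50
triangular portion | 2025.00 | 175.00 | 45.00 | 354375.00 | 91125.00
Σ | 24300.00 |  |  | 2192062.50 | 1594687.50
X̄ = 2192062.50 / 24300.00 = 90.21 cm
Ȳ = 1594687.50 / 24300.00 = 65.62 cm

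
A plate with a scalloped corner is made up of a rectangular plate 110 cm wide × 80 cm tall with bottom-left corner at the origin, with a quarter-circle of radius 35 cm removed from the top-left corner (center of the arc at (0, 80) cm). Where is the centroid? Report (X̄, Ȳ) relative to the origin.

plate: A = 110 × 80 = 8800.00, centroid at (55.00, 40.00).
removed quarter-circle: A = −¼π·35² = -962.11, centroid at (14.85, 65.15).
ΣA = 7837.89 cm²
ΣAX̄ = (8800.00)(55.00) + (-962.11)(14.85) = 469708.33 cm³
ΣAȲ = (8800.00)(40.00) + (-962.11)(65.15) = 289322.65 cm³
X̄ = 469708.33 / 7837.89 = 59.93 cm
Ȳ = 289322.65 / 7837.89 = 36.91 cm

X̄ = 59.93 cm, Ȳ = 36.91 cm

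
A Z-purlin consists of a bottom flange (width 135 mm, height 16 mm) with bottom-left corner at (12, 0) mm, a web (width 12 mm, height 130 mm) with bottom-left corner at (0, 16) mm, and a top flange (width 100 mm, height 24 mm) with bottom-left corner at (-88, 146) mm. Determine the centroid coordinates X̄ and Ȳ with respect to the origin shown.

Part | A | x̄ᵢ | ȳᵢ | A·x̄ᵢ | A·ȳᵢ
bottom flange | 2160.00 | 79.50 | 8.00 | 171720.00 | 17280.00
web | 1560.00 | 6.00 | 81.00 | 9360.00 | 126360.00
top flange | 2400.00 | -38.00 | 158.00 | -91200.00 | 379200.00
Σ | 6120.00 |  |  | 89880.00 | 522840.00
X̄ = 89880.00 / 6120.00 = 14.69 mm
Ȳ = 522840.00 / 6120.00 = 85.43 mm

X̄ = 14.69 mm, Ȳ = 85.43 mm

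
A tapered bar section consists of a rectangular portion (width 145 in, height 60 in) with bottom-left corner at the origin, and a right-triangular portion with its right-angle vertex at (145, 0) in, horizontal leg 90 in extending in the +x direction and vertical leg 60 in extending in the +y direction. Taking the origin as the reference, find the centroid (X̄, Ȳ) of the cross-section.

rectangular portion: A = 145 × 60 = 8700.00, centroid at (72.50, 30.00).
triangular portion: A = ½·90·60 = 2700.00, centroid at (175.00, 20.00).
ΣA = 11400.00 in², ΣAX̄ = 1103250.00 in³, ΣAȲ = 315000.00 in³.
X̄ = 1103250.00/11400.00 = 96.78 in; Ȳ = 315000.00/11400.00 = 27.63 in.

X̄ = 96.78 in, Ȳ = 27.63 in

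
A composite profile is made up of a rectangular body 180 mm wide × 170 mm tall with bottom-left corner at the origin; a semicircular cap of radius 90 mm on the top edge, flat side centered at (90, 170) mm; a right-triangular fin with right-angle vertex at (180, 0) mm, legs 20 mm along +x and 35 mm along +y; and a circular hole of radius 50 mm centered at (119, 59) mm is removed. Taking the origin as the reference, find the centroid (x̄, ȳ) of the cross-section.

x̄ = 84.59 mm, ȳ = 133.75 mm

rectangular body: A = 180 × 170 = 30600.00, centroid at (90.00, 85.00).
semicircular top: A = ½π·90² = 12723.45, centroid at (90.00, 208.20).
triangular fin: A = ½·20·35 = 350.00, centroid at (186.67, 11.67).
hole: A = −π·50² = -7853.98, centroid at (119.00, 59.00).
ΣA = 35819.47 mm²
ΣAx̄ = (30600.00)(90.00) + (12723.45)(90.00) + (350.00)(186.67) + (-7853.98)(119.00) = 3029820.04 mm³
ΣAȳ = (30600.00)(85.00) + (12723.45)(208.20) + (350.00)(11.67) + (-7853.98)(59.00) = 4790684.96 mm³
x̄ = 3029820.04 / 35819.47 = 84.59 mm
ȳ = 4790684.96 / 35819.47 = 133.75 mm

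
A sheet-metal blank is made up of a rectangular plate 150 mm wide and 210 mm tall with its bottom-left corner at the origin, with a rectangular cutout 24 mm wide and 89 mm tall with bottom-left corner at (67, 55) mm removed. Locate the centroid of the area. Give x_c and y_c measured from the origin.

Part | A | x̄ᵢ | ȳᵢ | A·x̄ᵢ | A·ȳᵢ
plate | 31500.00 | 75.00 | 105.00 | 2362500.00 | 3307500.00
hole | -2136.00 | 79.00 | 99.50 | -168744.00 | -212532.00
Σ | 29364.00 |  |  | 2193756.00 | 3094968.00
x_c = 2193756.00 / 29364.00 = 74.71 mm
y_c = 3094968.00 / 29364.00 = 105.40 mm

x_c = 74.71 mm, y_c = 105.40 mm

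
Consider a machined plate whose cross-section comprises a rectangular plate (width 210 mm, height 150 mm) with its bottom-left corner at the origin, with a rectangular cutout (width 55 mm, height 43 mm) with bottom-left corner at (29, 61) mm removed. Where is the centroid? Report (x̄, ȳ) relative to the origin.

x̄ = 108.94 mm, ȳ = 74.39 mm

plate: A = 210 × 150 = 31500.00, centroid at (105.00, 75.00).
hole: A = −(55 × 43) = -2365.00, centroid at (56.50, 82.50).
ΣA = 29135.00 mm²
ΣAx̄ = (31500.00)(105.00) + (-2365.00)(56.50) = 3173877.50 mm³
ΣAȳ = (31500.00)(75.00) + (-2365.00)(82.50) = 2167387.50 mm³
x̄ = 3173877.50 / 29135.00 = 108.94 mm
ȳ = 2167387.50 / 29135.00 = 74.39 mm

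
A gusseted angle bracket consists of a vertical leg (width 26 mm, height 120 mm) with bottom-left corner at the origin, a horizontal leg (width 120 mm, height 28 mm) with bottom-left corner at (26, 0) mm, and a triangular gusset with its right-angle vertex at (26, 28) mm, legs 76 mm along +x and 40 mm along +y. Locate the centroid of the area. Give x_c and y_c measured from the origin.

x_c = 50.94 mm, y_c = 37.13 mm

vertical leg: A = 26 × 120 = 3120.00, centroid at (13.00, 60.00).
horizontal leg: A = 120 × 28 = 3360.00, centroid at (86.00, 14.00).
gusset: A = ½·76·40 = 1520.00, centroid at (51.33, 41.33).
ΣA = 8000.00 mm², ΣAx_c = 407546.67 mm³, ΣAy_c = 297066.67 mm³.
x_c = 407546.67/8000.00 = 50.94 mm; y_c = 297066.67/8000.00 = 37.13 mm.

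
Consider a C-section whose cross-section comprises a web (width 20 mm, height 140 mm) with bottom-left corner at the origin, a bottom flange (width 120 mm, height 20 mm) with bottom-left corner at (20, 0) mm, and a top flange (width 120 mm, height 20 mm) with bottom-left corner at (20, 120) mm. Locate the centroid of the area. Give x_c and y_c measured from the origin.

x_c = 54.21 mm, y_c = 70.00 mm

Part | A | x̄ᵢ | ȳᵢ | A·x̄ᵢ | A·ȳᵢ
web | 2800.00 | 10.00 | 70.00 | 28000.00 | 196000.00
bottom flange | 2400.00 | 80.00 | 10.00 | 192000.00 | 24000.00
top flange | 2400.00 | 80.00 | 130.00 | 192000.00 | 312000.00
Σ | 7600.00 |  |  | 412000.00 | 532000.00
x_c = 412000.00 / 7600.00 = 54.21 mm
y_c = 532000.00 / 7600.00 = 70.00 mm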